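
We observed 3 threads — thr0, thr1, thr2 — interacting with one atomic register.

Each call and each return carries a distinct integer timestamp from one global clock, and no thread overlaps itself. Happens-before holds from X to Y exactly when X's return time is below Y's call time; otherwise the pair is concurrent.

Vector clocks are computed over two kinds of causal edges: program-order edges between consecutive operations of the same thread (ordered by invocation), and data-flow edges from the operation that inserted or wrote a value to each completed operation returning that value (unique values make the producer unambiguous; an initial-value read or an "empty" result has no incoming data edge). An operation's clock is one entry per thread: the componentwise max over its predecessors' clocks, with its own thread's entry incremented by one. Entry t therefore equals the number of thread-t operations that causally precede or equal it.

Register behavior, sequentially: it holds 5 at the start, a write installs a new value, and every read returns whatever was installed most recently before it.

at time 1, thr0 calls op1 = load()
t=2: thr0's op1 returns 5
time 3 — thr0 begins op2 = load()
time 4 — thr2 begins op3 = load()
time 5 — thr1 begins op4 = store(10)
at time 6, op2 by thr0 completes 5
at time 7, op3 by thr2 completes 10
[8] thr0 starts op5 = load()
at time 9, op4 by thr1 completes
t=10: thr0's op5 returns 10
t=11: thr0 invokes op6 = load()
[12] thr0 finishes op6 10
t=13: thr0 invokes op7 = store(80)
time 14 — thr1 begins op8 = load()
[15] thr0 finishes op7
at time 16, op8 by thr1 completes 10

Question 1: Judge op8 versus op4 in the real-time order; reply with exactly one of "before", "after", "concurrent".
Answer: after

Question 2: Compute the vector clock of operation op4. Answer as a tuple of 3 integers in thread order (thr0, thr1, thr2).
Answer: (0, 1, 0)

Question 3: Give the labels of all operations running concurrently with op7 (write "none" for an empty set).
Answer: op8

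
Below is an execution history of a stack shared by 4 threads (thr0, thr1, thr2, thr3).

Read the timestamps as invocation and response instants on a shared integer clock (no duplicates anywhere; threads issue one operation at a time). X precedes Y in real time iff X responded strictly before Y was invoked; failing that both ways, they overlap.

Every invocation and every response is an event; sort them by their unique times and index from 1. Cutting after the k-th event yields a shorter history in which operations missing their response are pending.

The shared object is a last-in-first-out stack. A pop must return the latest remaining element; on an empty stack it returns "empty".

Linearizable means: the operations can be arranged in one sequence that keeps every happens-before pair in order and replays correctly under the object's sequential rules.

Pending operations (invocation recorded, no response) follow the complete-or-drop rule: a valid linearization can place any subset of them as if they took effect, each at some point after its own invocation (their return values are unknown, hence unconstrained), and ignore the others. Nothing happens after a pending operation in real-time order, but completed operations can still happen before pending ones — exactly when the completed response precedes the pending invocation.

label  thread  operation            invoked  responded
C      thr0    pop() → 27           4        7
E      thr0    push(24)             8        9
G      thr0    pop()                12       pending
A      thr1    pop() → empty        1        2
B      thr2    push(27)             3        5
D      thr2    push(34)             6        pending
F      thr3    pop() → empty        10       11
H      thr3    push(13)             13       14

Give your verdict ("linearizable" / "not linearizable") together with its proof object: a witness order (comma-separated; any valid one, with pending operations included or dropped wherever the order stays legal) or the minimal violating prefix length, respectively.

not linearizable — minimal violating prefix: 11 events

through event 10 a valid linearization exists; event 11 (F responding at time 11) ends that
no legal order exists: 2 real-time-consistent candidates over 5 completed stack operations, all rejected
including or dropping the 1 pending operation (D) in any combination fails
for example A, B, C, E, F (pending dropped) fails at step 5: F pop() → empty is not legal there
for example A, C, B, E, F (pending dropped) fails at step 2: C pop() → 27 is not legal there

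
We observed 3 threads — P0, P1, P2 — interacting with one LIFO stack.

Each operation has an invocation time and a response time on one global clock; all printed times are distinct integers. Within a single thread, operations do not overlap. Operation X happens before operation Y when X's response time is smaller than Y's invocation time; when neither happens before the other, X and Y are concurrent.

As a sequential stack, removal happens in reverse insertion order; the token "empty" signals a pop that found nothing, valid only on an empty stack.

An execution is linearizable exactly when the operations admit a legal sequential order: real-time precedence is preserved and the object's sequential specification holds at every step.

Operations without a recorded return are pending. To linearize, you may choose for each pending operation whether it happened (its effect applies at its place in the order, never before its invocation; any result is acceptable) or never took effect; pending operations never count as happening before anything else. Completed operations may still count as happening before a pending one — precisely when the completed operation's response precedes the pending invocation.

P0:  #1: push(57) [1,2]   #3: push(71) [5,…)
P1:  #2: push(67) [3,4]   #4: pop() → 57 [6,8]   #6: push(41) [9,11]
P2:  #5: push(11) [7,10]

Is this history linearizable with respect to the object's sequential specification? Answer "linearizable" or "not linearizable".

through event 7 a valid linearization exists; event 8 (#4 responding at time 8) ends that
exhaustive check: the 3 completed LIFO stack ops admit one real-time order; illegal
no escape via the 2 pending operations (#3, #5): every completion choice fails
one such order, #1, #2, #4 (pending dropped), breaks at step 3 where #4 pop() → 57 is illegal

not linearizable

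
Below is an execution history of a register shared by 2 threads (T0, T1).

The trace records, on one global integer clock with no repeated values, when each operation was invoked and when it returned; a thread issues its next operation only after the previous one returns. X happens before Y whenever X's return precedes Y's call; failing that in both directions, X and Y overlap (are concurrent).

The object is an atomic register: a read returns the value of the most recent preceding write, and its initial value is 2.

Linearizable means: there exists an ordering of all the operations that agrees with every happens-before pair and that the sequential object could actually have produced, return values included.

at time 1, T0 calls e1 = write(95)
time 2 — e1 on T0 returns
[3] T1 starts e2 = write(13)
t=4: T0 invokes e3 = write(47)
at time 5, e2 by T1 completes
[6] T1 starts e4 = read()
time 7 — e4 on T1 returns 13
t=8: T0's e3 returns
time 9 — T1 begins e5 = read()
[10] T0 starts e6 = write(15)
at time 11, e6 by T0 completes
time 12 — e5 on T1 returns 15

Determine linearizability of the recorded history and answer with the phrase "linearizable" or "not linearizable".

one valid linearization: e1, e2, e4, e3, e6, e5
after step 1 (e1 write(95)): value 95
after step 2 (e2 write(13)): value 13
after step 3 (e4 read() → 13): value 13
after step 4 (e3 write(47)): value 47
after step 5 (e6 write(15)): value 15
after step 6 (e5 read() → 15): value 15

linearizable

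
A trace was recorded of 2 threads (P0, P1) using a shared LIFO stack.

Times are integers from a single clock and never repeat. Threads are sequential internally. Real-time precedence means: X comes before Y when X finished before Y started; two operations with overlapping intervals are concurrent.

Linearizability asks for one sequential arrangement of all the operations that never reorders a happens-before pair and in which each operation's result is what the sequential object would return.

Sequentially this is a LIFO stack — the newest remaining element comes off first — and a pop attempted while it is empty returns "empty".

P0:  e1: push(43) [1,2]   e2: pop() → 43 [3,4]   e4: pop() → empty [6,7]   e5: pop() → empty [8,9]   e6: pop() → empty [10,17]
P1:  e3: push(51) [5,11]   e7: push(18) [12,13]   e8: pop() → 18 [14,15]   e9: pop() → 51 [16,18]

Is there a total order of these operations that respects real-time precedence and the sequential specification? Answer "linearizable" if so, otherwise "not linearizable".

a witness: e1, e2, e4, e5, e3, e7, e8, e9, e6
1. e1 push(43), leaving stack <43>
2. e2 pop() → 43, leaving stack <>
3. e4 pop() → empty, leaving stack <>
4. e5 pop() → empty, leaving stack <>
5. e3 push(51), leaving stack <51>
6. e7 push(18), leaving stack <51,18>
7. e8 pop() → 18, leaving stack <51>
8. e9 pop() → 51, leaving stack <>
9. e6 pop() → empty, leaving stack <>

linearizable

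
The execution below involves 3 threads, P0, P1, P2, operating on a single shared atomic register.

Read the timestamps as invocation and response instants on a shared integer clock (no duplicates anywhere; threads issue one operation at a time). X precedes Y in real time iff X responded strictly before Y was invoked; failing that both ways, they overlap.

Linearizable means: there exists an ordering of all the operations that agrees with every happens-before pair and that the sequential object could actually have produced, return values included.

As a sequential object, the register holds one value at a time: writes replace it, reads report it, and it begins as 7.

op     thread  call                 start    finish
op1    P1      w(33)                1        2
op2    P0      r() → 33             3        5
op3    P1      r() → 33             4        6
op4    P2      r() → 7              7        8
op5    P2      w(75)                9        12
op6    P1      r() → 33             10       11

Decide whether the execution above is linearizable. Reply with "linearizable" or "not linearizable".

not linearizable

the violation lands at event 8, op4's response at time 8: events 1..7 linearize, events 1..8 do not
every one of the 2 real-time-consistent orders over 4 completed atomic register ops fails the sequential spec
one such order, op1, op2, op3, op4, breaks at step 4 where op4 r() → 7 is illegal
one such order, op1, op3, op2, op4, breaks at step 4 where op4 r() → 7 is illegal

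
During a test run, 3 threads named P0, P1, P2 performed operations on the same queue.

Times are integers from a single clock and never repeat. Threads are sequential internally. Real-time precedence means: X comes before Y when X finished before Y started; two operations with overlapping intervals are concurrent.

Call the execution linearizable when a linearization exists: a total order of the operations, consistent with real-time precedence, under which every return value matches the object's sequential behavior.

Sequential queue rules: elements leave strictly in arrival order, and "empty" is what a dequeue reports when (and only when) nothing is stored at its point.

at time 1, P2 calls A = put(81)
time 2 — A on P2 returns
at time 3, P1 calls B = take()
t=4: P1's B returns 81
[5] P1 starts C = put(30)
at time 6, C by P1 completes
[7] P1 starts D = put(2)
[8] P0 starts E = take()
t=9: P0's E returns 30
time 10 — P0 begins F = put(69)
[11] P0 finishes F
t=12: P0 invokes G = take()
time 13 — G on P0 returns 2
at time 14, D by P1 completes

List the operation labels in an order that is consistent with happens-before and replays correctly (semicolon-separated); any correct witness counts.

A; B; C; D; E; F; G

step 1: A put(81) — queue <81>
step 2: B take() → 81 — queue <>
step 3: C put(30) — queue <30>
step 4: D put(2) — queue <30,2>
step 5: E take() → 30 — queue <2>
step 6: F put(69) — queue <2,69>
step 7: G take() → 2 — queue <69>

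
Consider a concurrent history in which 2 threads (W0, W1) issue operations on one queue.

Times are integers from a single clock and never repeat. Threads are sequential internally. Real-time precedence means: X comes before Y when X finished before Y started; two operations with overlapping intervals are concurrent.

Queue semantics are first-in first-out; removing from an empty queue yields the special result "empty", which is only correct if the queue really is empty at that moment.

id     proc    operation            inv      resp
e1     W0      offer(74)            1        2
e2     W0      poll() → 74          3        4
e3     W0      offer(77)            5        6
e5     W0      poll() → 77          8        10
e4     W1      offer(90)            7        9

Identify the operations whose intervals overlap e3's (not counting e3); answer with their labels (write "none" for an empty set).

none

overlap test against e3 [5,6]: concurrent iff the interval meets 5..6
e1 [1,2]: before
e2 [3,4]: before
e4 [7,9]: after
e5 [8,10]: after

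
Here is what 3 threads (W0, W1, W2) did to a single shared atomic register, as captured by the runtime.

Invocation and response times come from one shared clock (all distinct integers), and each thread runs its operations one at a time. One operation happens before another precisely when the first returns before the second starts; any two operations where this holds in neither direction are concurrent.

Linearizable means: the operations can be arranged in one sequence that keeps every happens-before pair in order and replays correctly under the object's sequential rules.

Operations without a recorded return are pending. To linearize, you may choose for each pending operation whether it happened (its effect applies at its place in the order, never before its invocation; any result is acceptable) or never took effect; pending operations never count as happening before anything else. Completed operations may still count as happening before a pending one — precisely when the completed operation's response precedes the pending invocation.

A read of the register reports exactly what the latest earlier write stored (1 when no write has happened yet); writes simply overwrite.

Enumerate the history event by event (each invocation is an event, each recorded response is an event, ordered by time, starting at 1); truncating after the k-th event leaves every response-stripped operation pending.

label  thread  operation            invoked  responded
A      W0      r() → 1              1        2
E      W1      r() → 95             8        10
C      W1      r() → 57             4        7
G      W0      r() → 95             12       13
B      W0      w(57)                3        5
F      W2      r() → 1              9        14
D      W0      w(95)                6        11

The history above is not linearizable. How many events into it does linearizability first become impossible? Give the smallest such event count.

14

a valid linearization of events 1..13 exists, for instance A, B, C, D, E, F, G:
1. A r() → 1, leaving value 1
2. B w(57), leaving value 57
3. C r() → 57, leaving value 57
4. D w(95), leaving value 95
5. E r() → 95, leaving value 95
6. F r() (pending, included), leaving value 95
7. G r() → 95, leaving value 95
once event 14 joins (F's response, time 14), exhaustive search finds no witness
one such order, A, B, C, D, E, F, G, breaks at step 6 where F r() → 1 is illegal
one such order, A, B, C, D, E, G, F, breaks at step 7 where F r() → 1 is illegal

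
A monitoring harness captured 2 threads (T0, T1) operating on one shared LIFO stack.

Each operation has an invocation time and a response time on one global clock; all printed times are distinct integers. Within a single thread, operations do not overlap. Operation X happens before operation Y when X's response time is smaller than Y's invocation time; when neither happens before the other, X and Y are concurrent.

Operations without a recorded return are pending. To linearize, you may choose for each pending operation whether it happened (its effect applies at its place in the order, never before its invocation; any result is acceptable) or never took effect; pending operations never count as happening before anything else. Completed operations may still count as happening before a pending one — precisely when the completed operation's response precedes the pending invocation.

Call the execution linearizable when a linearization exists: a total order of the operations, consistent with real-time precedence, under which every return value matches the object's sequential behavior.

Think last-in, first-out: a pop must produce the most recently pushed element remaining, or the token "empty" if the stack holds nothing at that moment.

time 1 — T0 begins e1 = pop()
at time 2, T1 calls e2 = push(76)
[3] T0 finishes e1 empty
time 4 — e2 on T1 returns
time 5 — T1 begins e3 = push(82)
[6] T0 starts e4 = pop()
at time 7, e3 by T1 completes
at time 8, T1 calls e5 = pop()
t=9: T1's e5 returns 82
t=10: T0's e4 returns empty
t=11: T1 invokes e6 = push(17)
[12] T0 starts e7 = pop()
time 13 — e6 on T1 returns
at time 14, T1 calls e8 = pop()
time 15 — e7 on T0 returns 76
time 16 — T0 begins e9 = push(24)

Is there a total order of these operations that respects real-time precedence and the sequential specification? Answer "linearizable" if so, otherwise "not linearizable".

not linearizable

already the first 10 events (up to e4's response at time 10) admit no linearization; the first 9 still do
every one of the 6 real-time-consistent orders over 5 completed LIFO stack ops fails the sequential spec
e.g. e1, e2, e3, e4, e5: illegal at step 4, since e4 pop() → empty cannot apply there
e.g. e1, e2, e3, e5, e4: illegal at step 5, since e4 pop() → empty cannot apply there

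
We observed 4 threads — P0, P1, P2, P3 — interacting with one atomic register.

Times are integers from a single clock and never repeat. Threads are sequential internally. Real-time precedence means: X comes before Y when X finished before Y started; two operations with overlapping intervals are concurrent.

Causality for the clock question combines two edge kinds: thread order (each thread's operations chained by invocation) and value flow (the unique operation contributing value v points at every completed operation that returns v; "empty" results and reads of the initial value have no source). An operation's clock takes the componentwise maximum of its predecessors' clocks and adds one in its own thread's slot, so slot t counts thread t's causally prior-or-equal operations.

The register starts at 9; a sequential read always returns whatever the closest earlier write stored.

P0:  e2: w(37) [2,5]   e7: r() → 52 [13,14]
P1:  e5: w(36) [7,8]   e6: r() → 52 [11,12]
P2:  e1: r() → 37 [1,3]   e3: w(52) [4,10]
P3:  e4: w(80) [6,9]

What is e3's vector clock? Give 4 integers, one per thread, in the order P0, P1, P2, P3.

(1, 0, 2, 0)

invoked at 6, e4 has no predecessors; its own P3 bump gives (0, 0, 0, 1)
invoked at 7, e5 has no predecessors; its own P1 bump gives (0, 1, 0, 0)
invoked at 2, e2 has no predecessors; its own P0 bump gives (1, 0, 0, 0)
e1, invoked 1, takes VC(e2)=(1, 0, 0, 0) under max, adds 1 for P2 → (1, 0, 1, 0)
e3, invoked 4, takes VC(e1)=(1, 0, 1, 0) under max, adds 1 for P2 → (1, 0, 2, 0)
e7, invoked 13, takes VC(e2)=(1, 0, 0, 0), VC(e3)=(1, 0, 2, 0) under max, adds 1 for P0 → (2, 0, 2, 0)
e6, invoked 11, takes VC(e3)=(1, 0, 2, 0), VC(e5)=(0, 1, 0, 0) under max, adds 1 for P1 → (1, 2, 2, 0)
target: VC(e3) = (1, 0, 2, 0)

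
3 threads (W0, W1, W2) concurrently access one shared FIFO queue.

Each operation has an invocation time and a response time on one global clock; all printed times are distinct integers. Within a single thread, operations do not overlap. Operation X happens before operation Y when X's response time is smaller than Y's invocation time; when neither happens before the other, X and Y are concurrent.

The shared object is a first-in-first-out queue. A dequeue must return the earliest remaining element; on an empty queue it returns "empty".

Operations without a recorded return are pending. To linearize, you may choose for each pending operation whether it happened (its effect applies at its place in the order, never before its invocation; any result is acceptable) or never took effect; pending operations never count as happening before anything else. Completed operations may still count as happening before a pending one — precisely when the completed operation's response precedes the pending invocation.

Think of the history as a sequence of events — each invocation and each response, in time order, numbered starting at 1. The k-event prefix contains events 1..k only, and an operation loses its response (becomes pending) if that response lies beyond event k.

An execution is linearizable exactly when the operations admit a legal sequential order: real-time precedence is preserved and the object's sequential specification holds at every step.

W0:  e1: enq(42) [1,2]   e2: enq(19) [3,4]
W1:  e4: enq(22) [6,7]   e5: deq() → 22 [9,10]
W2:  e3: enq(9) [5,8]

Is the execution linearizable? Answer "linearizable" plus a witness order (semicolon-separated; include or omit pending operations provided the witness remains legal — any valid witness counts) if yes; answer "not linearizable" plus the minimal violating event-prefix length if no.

not linearizable — minimal violating prefix: 10 events

the violation lands at event 10, e5's response at time 10: events 1..9 linearize, events 1..10 do not
every one of the 2 real-time-consistent orders over 5 completed FIFO queue ops fails the sequential spec
one such order, e1, e2, e3, e4, e5, breaks at step 5 where e5 deq() → 22 is illegal
one such order, e1, e2, e4, e3, e5, breaks at step 5 where e5 deq() → 22 is illegal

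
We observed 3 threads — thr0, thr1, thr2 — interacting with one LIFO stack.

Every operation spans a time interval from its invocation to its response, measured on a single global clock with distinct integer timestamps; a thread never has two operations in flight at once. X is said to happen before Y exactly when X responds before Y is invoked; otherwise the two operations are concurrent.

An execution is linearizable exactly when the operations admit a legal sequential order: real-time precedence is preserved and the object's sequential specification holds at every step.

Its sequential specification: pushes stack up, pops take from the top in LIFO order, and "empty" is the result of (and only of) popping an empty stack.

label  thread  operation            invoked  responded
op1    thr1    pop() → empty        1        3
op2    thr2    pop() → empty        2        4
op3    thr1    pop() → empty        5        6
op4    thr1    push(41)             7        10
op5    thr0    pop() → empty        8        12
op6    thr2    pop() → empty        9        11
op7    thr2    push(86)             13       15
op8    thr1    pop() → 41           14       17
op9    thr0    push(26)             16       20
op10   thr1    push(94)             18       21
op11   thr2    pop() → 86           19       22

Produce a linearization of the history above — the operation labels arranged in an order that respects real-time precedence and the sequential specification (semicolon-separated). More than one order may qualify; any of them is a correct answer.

after step 1 (op1 pop() → empty): stack <>
after step 2 (op2 pop() → empty): stack <>
after step 3 (op3 pop() → empty): stack <>
after step 4 (op5 pop() → empty): stack <>
after step 5 (op6 pop() → empty): stack <>
after step 6 (op4 push(41)): stack <41>
after step 7 (op8 pop() → 41): stack <>
after step 8 (op7 push(86)): stack <86>
after step 9 (op11 pop() → 86): stack <>
after step 10 (op9 push(26)): stack <26>
after step 11 (op10 push(94)): stack <26,94>

op1; op2; op3; op5; op6; op4; op8; op7; op11; op9; op10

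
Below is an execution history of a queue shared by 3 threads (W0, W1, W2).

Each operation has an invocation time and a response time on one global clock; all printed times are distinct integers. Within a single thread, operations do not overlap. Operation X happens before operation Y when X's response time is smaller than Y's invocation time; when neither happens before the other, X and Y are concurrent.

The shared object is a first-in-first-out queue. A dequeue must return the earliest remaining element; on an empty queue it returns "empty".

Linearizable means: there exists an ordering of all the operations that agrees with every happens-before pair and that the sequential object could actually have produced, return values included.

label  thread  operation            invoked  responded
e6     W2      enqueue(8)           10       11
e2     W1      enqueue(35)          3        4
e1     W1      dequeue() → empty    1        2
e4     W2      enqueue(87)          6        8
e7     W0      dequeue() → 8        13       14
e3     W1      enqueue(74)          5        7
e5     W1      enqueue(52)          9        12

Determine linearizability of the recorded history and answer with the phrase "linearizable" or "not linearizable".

prefix check: 1..13 passes, 1..14 fails once e7's time-14 response joins
checked exhaustively: 4 real-time-consistent orders of 7 completed operations, zero legal queue replays
for example e1, e2, e3, e4, e5, e6, e7 fails at step 7: e7 dequeue() → 8 is not legal there
for example e1, e2, e3, e4, e6, e5, e7 fails at step 7: e7 dequeue() → 8 is not legal there

not linearizable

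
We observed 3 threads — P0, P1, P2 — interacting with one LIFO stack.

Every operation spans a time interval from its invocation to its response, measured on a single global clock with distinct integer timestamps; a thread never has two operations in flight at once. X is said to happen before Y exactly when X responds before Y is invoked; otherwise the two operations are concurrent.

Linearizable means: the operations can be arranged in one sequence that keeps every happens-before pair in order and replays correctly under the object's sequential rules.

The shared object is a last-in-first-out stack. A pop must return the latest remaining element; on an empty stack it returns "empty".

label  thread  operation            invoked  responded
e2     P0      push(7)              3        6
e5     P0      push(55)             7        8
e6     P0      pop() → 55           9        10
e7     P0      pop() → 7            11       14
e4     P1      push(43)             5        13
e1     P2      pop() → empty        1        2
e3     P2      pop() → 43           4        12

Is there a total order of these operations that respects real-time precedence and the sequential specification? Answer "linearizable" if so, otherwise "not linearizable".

linearizable

one valid linearization: e1, e2, e4, e3, e5, e6, e7
1. e1 pop() → empty, leaving stack <>
2. e2 push(7), leaving stack <7>
3. e4 push(43), leaving stack <7,43>
4. e3 pop() → 43, leaving stack <7>
5. e5 push(55), leaving stack <7,55>
6. e6 pop() → 55, leaving stack <7>
7. e7 pop() → 7, leaving stack <>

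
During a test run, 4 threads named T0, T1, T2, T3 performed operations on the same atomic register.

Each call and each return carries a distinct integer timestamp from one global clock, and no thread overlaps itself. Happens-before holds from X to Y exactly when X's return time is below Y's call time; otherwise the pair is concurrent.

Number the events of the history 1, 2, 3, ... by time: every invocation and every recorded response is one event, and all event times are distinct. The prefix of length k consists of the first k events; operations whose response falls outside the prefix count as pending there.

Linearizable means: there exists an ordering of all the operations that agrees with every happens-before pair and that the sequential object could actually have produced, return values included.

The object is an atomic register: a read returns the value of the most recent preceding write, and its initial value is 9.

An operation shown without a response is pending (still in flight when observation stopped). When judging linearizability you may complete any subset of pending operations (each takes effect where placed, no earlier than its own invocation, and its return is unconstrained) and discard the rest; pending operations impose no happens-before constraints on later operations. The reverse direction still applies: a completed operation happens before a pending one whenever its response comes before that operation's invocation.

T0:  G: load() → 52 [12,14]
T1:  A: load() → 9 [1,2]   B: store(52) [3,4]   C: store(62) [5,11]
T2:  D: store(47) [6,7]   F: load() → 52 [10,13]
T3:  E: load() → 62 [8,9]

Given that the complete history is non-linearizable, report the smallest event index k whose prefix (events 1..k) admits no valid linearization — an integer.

13

events 1..12 are linearizable, e.g. via A, B, D, C, E:
step 1: A load() → 9 — value 9
step 2: B store(52) — value 52
step 3: D store(47) — value 47
step 4: C store(62) — value 62
step 5: E load() → 62 — value 62
event 13 — F's response, time 13 — after it, nothing linearizes
no completion choice of the 1 pending operation (G) rescues it — every subset was tried
e.g. A, B, C, D, E, F (pending dropped): illegal at step 5, since E load() → 62 cannot apply there
e.g. A, B, D, C, E, F (pending dropped): illegal at step 6, since F load() → 52 cannot apply there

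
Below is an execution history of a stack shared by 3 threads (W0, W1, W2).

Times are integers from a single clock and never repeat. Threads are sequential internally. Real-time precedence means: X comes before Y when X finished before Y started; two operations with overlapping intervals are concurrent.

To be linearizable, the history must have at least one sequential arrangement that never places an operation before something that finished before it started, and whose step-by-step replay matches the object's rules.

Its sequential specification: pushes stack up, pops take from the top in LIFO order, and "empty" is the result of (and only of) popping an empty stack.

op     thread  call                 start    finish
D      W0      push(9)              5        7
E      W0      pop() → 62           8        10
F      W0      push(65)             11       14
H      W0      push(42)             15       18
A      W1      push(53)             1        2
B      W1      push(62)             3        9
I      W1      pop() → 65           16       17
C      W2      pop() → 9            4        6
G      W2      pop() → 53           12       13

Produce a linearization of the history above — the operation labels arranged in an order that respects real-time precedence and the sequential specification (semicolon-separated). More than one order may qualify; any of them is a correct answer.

step 1: A push(53) — stack <53>
step 2: B push(62) — stack <53,62>
step 3: D push(9) — stack <53,62,9>
step 4: C pop() → 9 — stack <53,62>
step 5: E pop() → 62 — stack <53>
step 6: G pop() → 53 — stack <>
step 7: F push(65) — stack <65>
step 8: I pop() → 65 — stack <>
step 9: H push(42) — stack <42>

A; B; D; C; E; G; F; I; H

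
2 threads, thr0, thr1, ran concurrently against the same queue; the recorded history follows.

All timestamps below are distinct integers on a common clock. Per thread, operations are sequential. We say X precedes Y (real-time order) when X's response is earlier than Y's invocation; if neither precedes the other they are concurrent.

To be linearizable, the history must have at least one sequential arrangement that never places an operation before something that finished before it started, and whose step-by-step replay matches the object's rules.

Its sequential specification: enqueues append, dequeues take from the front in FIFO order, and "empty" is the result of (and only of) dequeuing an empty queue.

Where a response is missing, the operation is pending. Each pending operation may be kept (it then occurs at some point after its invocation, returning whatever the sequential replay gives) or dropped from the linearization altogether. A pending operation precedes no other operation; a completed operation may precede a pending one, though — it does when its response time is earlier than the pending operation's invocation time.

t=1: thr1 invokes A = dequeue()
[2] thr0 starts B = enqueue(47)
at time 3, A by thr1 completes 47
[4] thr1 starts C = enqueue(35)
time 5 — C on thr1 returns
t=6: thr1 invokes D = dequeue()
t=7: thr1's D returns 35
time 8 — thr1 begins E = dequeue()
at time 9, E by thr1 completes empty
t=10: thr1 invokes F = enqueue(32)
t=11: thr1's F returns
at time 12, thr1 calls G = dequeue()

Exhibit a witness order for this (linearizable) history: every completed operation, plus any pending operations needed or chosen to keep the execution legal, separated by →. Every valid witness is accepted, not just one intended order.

step 1: B enqueue(47) (pending, included) — queue <47>
step 2: A dequeue() → 47 — queue <>
step 3: C enqueue(35) — queue <35>
step 4: D dequeue() → 35 — queue <>
step 5: E dequeue() → empty — queue <>
step 6: F enqueue(32) — queue <32>

B → A → C → D → E → F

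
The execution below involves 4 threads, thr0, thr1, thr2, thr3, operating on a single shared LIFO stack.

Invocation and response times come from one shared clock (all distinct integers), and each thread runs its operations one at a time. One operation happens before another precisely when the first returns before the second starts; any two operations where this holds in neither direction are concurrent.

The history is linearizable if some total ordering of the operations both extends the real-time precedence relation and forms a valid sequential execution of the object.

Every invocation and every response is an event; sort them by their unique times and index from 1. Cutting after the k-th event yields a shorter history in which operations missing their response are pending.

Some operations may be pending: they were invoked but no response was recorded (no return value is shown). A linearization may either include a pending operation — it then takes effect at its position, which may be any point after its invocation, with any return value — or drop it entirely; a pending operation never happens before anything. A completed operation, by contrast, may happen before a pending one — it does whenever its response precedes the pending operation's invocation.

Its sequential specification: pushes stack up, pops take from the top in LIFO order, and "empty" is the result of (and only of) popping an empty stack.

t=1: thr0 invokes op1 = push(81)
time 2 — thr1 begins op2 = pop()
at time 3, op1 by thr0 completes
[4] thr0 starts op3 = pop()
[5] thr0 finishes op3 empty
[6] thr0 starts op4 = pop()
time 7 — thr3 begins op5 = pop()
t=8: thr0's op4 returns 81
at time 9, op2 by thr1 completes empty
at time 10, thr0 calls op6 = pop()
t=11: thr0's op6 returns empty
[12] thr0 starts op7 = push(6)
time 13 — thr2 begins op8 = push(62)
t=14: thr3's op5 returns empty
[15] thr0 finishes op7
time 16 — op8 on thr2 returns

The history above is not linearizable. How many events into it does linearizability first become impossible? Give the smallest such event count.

a valid linearization of events 1..7 exists, for instance op1, op2, op3:
1. op1 push(81), leaving stack <81>
2. op2 pop() (pending, included), leaving stack <>
3. op3 pop() → empty, leaving stack <>
event 8 — op4's response, time 8 — after it, nothing linearizes
no escape via the 2 pending operations (op2, op5): every completion choice fails
take op1, op3, op4 (pending dropped): step 2 already fails, because op3 pop() → empty cannot occur there

8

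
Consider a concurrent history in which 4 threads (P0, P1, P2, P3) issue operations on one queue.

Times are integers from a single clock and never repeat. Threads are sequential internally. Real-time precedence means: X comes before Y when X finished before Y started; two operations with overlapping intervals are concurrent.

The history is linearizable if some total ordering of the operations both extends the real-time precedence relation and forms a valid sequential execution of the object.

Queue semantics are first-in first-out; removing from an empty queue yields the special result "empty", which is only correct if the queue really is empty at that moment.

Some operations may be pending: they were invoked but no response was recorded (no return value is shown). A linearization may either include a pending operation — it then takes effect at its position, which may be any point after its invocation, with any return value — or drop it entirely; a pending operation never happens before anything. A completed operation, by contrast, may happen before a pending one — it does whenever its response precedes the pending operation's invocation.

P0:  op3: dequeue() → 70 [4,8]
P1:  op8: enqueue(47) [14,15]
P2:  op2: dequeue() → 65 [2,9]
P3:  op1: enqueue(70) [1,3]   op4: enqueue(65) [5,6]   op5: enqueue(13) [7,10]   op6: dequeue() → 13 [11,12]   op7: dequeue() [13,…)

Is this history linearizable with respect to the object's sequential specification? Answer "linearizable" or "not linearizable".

a witness: op1, op3, op4, op2, op5, op6, op7, op8
step 1: op1 enqueue(70) — queue <70>
step 2: op3 dequeue() → 70 — queue <>
step 3: op4 enqueue(65) — queue <65>
step 4: op2 dequeue() → 65 — queue <>
step 5: op5 enqueue(13) — queue <13>
step 6: op6 dequeue() → 13 — queue <>
step 7: op7 dequeue() (pending, included) — queue <>
step 8: op8 enqueue(47) — queue <47>

linearizable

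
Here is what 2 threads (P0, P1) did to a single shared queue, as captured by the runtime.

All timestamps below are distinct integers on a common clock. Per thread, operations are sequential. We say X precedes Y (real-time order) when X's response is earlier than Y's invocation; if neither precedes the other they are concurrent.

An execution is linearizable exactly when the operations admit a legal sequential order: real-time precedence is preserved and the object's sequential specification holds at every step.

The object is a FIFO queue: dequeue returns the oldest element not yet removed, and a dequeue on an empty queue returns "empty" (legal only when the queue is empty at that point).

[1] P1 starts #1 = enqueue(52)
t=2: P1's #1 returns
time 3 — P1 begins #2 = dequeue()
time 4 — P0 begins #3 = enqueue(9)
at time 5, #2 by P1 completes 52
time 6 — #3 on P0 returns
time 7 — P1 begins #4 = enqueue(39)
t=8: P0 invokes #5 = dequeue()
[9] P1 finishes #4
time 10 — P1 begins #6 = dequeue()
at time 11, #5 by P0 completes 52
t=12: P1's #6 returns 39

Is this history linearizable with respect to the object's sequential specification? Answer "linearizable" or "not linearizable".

not linearizable

cut after 10 events: linearizable; cut after 11 events (#5 responds, time 11): not linearizable
4 orders of the 5 completed queue ops respect real time; none is legal
no escape via the 1 pending operation (#6): every completion choice fails
e.g. #1, #2, #3, #4, #5 (pending dropped): illegal at step 5, since #5 dequeue() → 52 cannot apply there
e.g. #1, #2, #3, #5, #4 (pending dropped): illegal at step 4, since #5 dequeue() → 52 cannot apply there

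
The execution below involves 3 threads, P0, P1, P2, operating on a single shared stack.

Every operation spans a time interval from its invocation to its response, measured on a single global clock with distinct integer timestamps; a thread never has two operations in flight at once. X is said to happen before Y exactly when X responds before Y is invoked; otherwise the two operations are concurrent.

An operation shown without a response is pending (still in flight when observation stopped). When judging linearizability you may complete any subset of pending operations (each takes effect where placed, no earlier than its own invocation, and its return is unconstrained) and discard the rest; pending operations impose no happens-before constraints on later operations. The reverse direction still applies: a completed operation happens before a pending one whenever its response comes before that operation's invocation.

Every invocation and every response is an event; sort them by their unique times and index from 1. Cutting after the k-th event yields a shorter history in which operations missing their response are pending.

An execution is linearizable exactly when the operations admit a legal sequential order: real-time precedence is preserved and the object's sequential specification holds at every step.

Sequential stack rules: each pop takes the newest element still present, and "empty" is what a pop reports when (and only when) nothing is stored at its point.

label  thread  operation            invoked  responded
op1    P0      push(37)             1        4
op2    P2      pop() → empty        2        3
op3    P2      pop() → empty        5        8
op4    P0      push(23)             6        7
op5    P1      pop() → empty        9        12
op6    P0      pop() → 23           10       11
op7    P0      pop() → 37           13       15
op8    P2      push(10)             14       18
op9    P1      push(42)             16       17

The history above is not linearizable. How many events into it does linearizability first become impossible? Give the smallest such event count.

8

events 1..7 are linearizable; a witness order is op2, op1, op3, op4:
1. op2 pop() → empty, leaving stack <>
2. op1 push(37), leaving stack <37>
3. op3 pop() (pending, included), leaving stack <>
4. op4 push(23), leaving stack <23>
at event 8 (op3's time-8 response) nothing linearizes any more
sample order op1, op2, op3, op4 stalls at step 2 — op2 pop() → empty has no legal effect
sample order op1, op2, op4, op3 stalls at step 2 — op2 pop() → empty has no legal effect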